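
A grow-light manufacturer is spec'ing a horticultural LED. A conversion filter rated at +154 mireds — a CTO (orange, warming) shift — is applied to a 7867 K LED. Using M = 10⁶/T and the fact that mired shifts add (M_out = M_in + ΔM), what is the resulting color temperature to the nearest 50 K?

3550 K

M_in = 10⁶/7867 = 127.11 mireds.
M_out = 127.11 + (+154) = 281.11 mireds.
T_out = 10⁶/281.11 = 3557.3 K → 3550 K.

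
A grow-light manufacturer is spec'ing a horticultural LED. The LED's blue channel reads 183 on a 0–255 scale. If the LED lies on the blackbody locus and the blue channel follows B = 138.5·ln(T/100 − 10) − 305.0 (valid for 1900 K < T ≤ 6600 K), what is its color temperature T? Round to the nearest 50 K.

ln(t − 10) = (183 + 305.0) / 138.5 = 3.5235.
t − 10 = e^3.5235 = 33.902, so t = 43.902.
T = 100·t = 4390 K → 4400 K to the nearest 50 K.

4400 K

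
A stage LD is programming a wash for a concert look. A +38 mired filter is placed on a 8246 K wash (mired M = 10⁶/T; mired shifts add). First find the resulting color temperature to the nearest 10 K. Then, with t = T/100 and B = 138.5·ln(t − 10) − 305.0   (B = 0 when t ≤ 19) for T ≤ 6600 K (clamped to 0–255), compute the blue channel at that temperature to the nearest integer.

M_in = 10⁶/8246 = 121.27; M_out = 121.27 + (+38) = 159.27.
T_out = 10⁶/159.27 = 6278.6 K → 6280 K; t = 62.8.
B = 138.5·ln(62.8 − 10) − 305.0 = 138.5·ln 52.8 − 305.0 = 138.5·3.9665 − 305.0 = 244.362.
Rounded: 244.

244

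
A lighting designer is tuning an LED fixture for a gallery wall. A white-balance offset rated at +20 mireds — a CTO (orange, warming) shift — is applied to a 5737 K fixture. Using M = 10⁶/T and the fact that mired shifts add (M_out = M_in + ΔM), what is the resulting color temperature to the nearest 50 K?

5150 K

M_in = 10⁶/5737 = 174.31 mireds.
M_out = 174.31 + (+20) = 194.31 mireds.
T_out = 10⁶/194.31 = 5146.5 K → 5150 K.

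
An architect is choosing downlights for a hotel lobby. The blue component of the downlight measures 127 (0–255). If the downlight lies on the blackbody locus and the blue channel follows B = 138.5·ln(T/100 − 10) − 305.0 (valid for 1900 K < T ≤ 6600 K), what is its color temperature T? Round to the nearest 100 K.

ln(t − 10) = (127 + 305.0) / 138.5 = 3.1191.
t − 10 = e^3.1191 = 22.627, so t = 32.627.
T = 100·t = 3263 K → 3300 K to the nearest 100 K.

3300 K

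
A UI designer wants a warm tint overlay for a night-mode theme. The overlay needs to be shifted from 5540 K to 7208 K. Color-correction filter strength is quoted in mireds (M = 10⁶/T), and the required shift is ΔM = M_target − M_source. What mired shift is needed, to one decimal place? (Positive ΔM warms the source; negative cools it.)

-41.8 mireds

M_source = 10⁶/5540 = 180.505; M_target = 10⁶/7208 = 138.735.
ΔM = 138.735 − 180.505 = -41.771 → -41.8 mireds, a cooling shift.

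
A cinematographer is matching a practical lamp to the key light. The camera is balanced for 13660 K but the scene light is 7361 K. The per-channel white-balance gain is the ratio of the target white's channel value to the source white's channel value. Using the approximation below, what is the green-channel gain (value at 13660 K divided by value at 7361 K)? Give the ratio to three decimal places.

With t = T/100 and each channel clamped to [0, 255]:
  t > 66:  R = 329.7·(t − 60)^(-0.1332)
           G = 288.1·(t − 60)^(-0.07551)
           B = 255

At 7361 K (t = 73.61):
  G = 288.1·(73.61 − 60)^(-0.07551) = 288.1·13.61^(-0.07551) = 288.1·0.82107 = 236.551.
At 13660 K (t = 136.6):
  G = 288.1·(136.6 − 60)^(-0.07551) = 288.1·76.6^(-0.07551) = 288.1·0.72065 = 207.618.
Gain = 207.618 / 236.551 = 0.8777 → 0.878.

0.878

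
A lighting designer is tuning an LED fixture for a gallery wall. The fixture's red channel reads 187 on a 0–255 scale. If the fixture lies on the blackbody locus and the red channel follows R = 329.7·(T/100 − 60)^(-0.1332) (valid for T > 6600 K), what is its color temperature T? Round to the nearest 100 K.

13100 K

(t − 60)^(-0.1332) = 187/329.7 = 0.56718.
t − 60 = 0.56718^(1/-0.1332) = 0.56718^(-7.508) = 70.620, so t = 130.620.
T = 100·t = 13062 K → 13100 K to the nearest 100 K.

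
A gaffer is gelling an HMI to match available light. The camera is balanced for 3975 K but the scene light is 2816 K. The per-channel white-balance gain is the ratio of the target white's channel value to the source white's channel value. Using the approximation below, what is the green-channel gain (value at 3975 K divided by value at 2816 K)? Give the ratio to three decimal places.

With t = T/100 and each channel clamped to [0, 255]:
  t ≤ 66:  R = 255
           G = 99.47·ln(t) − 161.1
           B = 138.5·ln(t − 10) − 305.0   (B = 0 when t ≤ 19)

1.201

At 2816 K (t = 28.16):
  G = 99.47·ln 28.16 − 161.1 = 99.47·3.3379 − 161.1 = 170.921.
At 3975 K (t = 39.75):
  G = 99.47·ln 39.75 − 161.1 = 99.47·3.6826 − 161.1 = 205.209.
Gain = 205.209 / 170.921 = 1.2006 → 1.201.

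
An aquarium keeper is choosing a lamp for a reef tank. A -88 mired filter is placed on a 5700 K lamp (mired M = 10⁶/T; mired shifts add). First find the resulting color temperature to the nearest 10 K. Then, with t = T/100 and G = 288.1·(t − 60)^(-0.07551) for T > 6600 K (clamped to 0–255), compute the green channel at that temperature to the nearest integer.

M_in = 10⁶/5700 = 175.44; M_out = 175.44 + (-88) = 87.44.
T_out = 10⁶/87.44 = 11436.6 K → 11440 K; t = 114.4.
G = 288.1·(114.4 − 60)^(-0.07551) = 288.1·54.4^(-0.07551) = 288.1·0.73951 = 213.053.
Rounded: 213.

213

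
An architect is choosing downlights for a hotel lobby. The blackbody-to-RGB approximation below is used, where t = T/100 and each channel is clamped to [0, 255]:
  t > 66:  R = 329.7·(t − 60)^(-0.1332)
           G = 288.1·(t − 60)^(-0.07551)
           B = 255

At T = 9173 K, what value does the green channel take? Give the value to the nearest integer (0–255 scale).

222

t = 9173/100 = 91.73; the t > 66 branch applies.
G = 288.1·(91.73 − 60)^(-0.07551) = 288.1·31.73^(-0.07551) = 288.1·0.77024 = 221.905.
Rounded: 222.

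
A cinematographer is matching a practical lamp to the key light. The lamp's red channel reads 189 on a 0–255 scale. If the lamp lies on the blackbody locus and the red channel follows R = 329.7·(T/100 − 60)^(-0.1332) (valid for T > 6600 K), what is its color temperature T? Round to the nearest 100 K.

(t − 60)^(-0.1332) = 189/329.7 = 0.57325.
t − 60 = 0.57325^(1/-0.1332) = 0.57325^(-7.508) = 65.199, so t = 125.199.
T = 100·t = 12520 K → 12500 K to the nearest 100 K.

12500 K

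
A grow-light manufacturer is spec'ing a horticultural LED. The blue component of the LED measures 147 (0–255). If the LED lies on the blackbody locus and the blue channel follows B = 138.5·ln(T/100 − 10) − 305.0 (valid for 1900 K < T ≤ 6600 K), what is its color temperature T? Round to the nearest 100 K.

ln(t − 10) = (147 + 305.0) / 138.5 = 3.2635.
t − 10 = e^3.2635 = 26.142, so t = 36.142.
T = 100·t = 3614 K → 3600 K to the nearest 100 K.

3600 K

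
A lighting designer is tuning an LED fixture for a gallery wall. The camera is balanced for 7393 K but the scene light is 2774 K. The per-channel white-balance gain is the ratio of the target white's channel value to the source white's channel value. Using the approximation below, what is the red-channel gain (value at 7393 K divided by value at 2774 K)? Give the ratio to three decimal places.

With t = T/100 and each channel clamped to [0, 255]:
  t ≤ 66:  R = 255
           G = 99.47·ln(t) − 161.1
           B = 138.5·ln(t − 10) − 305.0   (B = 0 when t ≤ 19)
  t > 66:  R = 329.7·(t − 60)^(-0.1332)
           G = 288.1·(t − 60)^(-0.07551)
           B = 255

At 2774 K (t = 27.74):
  R = 255 by definition for t ≤ 66.
At 7393 K (t = 73.93):
  R = 329.7·(73.93 − 60)^(-0.1332) = 329.7·13.93^(-0.1332) = 329.7·0.70409 = 232.137.
Gain = 232.137 / 255.000 = 0.9103 → 0.910.

0.910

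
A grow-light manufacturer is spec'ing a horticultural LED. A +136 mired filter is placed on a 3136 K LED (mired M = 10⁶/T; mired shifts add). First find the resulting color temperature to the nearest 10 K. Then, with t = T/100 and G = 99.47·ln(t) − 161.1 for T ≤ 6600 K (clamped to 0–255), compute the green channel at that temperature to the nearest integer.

146

M_in = 10⁶/3136 = 318.88; M_out = 318.88 + (+136) = 454.88.
T_out = 10⁶/454.88 = 2198.4 K → 2200 K; t = 22.
G = 99.47·ln 22 − 161.1 = 99.47·3.0910 − 161.1 = 146.366.
Rounded: 146.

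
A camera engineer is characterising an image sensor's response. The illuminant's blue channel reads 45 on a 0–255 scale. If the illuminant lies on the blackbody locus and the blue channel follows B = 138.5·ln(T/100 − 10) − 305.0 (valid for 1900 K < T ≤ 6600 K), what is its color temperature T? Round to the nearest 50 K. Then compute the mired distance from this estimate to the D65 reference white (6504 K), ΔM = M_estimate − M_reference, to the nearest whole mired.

ln(t − 10) = (45 + 305.0) / 138.5 = 2.5271.
t − 10 = e^2.5271 = 12.517, so t = 22.517.
T = 100·t = 2252 K → 2250 K to the nearest 50 K.
M_estimate = 10⁶/2250 = 444.44; M_reference = 10⁶/6504 = 153.75.
ΔM = 444.44 − 153.75 = 290.69 → +291 mireds.

+291 mireds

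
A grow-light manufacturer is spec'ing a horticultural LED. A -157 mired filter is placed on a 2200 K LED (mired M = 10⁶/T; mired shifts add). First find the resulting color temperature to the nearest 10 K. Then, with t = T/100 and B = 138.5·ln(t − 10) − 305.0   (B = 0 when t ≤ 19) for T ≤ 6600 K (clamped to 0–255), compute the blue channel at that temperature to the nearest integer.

M_in = 10⁶/2200 = 454.55; M_out = 454.55 + (-157) = 297.55.
T_out = 10⁶/297.55 = 3360.8 K → 3360 K; t = 33.6.
B = 138.5·ln(33.6 − 10) − 305.0 = 138.5·ln 23.6 − 305.0 = 138.5·3.1612 − 305.0 = 132.833.
Rounded: 133.

133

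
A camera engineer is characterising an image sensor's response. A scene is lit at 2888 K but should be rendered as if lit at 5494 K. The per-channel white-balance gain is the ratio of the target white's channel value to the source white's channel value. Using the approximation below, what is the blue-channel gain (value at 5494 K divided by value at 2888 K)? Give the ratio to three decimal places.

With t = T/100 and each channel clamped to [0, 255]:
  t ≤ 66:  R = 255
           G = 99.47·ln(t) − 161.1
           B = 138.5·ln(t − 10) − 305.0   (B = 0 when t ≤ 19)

At 2888 K (t = 28.88):
  B = 138.5·ln(28.88 − 10) − 305.0 = 138.5·ln 18.88 − 305.0 = 138.5·2.9381 − 305.0 = 101.927.
At 5494 K (t = 54.94):
  B = 138.5·ln(54.94 − 10) − 305.0 = 138.5·ln 44.94 − 305.0 = 138.5·3.8053 − 305.0 = 222.038.
Gain = 222.038 / 101.927 = 2.1784 → 2.178.

2.178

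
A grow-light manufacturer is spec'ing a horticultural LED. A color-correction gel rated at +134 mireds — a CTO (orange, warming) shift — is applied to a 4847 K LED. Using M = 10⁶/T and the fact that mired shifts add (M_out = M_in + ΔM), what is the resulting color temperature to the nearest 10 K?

M_in = 10⁶/4847 = 206.31 mireds.
M_out = 206.31 + (+134) = 340.31 mireds.
T_out = 10⁶/340.31 = 2938.5 K → 2940 K.

2940 K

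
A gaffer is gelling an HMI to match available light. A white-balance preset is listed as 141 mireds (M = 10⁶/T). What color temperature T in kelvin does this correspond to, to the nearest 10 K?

T = 10⁶ / 141 = 7092.20 K → 7090 K.

7090 K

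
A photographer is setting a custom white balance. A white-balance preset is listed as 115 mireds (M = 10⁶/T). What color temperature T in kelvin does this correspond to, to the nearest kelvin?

8696 K

T = 10⁶ / 115 = 8695.65 K → 8696 K.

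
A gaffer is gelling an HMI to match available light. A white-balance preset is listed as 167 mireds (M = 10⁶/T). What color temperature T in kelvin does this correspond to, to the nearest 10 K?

5990 K

T = 10⁶ / 167 = 5988.02 K → 5990 K.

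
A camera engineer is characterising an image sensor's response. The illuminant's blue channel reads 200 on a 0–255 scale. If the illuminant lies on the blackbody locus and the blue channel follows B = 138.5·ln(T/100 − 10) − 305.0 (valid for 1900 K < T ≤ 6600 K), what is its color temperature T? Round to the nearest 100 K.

4800 K

ln(t − 10) = (200 + 305.0) / 138.5 = 3.6462.
t − 10 = e^3.6462 = 38.329, so t = 48.329.
T = 100·t = 4833 K → 4800 K to the nearest 100 K.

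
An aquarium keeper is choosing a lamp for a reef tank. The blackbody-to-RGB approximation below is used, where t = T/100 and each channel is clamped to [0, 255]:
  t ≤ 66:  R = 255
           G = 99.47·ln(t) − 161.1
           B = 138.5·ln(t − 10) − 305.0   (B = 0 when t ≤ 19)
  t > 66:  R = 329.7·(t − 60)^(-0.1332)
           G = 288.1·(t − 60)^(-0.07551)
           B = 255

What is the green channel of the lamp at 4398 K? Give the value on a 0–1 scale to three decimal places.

t = 4398/100 = 43.98; the t ≤ 66 branch applies.
G = 99.47·ln 43.98 − 161.1 = 99.47·3.7837 − 161.1 = 215.268.
On a 0–1 scale: 215.268/255 = 0.8442 → 0.844.

0.844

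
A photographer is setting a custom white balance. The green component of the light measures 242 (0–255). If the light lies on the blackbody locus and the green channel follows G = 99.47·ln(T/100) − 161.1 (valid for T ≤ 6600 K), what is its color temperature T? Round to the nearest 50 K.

5750 K

ln t = (242 + 161.1) / 99.47 = 4.0525.
t = e^4.0525 = 57.540.
T = 100·t = 5754 K → 5750 K to the nearest 50 K.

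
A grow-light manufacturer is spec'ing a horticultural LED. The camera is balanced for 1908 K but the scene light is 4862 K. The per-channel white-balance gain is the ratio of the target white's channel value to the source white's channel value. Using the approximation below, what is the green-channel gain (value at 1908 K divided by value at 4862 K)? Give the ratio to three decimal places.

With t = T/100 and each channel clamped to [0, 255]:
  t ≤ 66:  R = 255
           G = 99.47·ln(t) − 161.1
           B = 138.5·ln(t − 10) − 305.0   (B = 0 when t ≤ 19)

At 4862 K (t = 48.62):
  G = 99.47·ln 48.62 − 161.1 = 99.47·3.8840 − 161.1 = 225.245.
At 1908 K (t = 19.08):
  G = 99.47·ln 19.08 − 161.1 = 99.47·2.9486 − 161.1 = 132.201.
Gain = 132.201 / 225.245 = 0.5869 → 0.587.

0.587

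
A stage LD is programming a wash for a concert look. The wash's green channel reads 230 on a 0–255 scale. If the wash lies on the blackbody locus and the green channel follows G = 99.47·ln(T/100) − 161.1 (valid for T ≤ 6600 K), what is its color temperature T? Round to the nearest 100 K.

ln t = (230 + 161.1) / 99.47 = 3.9318.
t = e^3.9318 = 51.001.
T = 100·t = 5100 K → 5100 K to the nearest 100 K.

5100 K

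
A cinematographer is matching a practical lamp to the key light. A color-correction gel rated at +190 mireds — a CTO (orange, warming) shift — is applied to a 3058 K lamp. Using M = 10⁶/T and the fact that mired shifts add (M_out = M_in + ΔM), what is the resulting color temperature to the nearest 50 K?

M_in = 10⁶/3058 = 327.01 mireds.
M_out = 327.01 + (+190) = 517.01 mireds.
T_out = 10⁶/517.01 = 1934.2 K → 1950 K.

1950 K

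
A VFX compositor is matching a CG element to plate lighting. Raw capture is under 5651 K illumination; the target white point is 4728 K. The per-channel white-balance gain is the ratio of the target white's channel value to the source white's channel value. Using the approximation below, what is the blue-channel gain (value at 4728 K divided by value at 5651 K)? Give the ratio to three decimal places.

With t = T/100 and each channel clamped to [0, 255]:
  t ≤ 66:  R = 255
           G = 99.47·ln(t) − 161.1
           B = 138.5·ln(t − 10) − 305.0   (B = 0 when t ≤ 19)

0.865

At 5651 K (t = 56.51):
  B = 138.5·ln(56.51 − 10) − 305.0 = 138.5·ln 46.51 − 305.0 = 138.5·3.8397 − 305.0 = 226.794.
At 4728 K (t = 47.28):
  B = 138.5·ln(47.28 − 10) − 305.0 = 138.5·ln 37.28 − 305.0 = 138.5·3.6185 − 305.0 = 196.156.
Gain = 196.156 / 226.794 = 0.8649 → 0.865.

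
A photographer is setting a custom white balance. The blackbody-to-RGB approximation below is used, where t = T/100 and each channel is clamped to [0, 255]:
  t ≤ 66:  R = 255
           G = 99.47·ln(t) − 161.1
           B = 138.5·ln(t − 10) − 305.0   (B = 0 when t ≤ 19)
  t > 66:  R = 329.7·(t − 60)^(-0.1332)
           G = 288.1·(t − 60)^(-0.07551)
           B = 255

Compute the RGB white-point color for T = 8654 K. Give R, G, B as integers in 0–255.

t = 8654/100 = 86.54; the t > 66 branch applies.
R = 329.7·(86.54 − 60)^(-0.1332) = 329.7·26.54^(-0.1332) = 329.7·0.64615 = 213.037.
G = 288.1·(86.54 − 60)^(-0.07551) = 288.1·26.54^(-0.07551) = 288.1·0.78069 = 224.918.
B = 255 by definition for t > 66.
Rounded: (213, 225, 255).

R=213, G=225, B=255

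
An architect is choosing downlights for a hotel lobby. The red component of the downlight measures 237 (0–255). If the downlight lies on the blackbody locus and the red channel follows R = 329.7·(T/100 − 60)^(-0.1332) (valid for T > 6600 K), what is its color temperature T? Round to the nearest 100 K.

(t − 60)^(-0.1332) = 237/329.7 = 0.71884.
t − 60 = 0.71884^(1/-0.1332) = 0.71884^(-7.508) = 11.922, so t = 71.922.
T = 100·t = 7192 K → 7200 K to the nearest 100 K.

7200 K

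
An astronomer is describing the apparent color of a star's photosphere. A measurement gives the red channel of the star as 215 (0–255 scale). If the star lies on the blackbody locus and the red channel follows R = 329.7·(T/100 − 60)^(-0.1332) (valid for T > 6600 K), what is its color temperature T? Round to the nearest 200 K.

8400 K

(t − 60)^(-0.1332) = 215/329.7 = 0.65211.
t − 60 = 0.65211^(1/-0.1332) = 0.65211^(-7.508) = 24.774, so t = 84.774.
T = 100·t = 8477 K → 8400 K to the nearest 200 K.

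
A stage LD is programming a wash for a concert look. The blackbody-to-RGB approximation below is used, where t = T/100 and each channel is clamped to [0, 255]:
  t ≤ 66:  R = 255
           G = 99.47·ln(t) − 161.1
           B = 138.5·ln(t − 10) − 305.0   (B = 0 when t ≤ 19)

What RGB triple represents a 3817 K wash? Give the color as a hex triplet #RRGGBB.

#FFC99D

t = 3817/100 = 38.17; the t ≤ 66 branch applies.
R = 255 by definition for t ≤ 66.
G = 99.47·ln 38.17 − 161.1 = 99.47·3.6420 − 161.1 = 201.175.
B = 138.5·ln(38.17 − 10) − 305.0 = 138.5·ln 28.17 − 305.0 = 138.5·3.3383 − 305.0 = 157.349.
Rounded: (255, 201, 157).
In hex: #FFC99D.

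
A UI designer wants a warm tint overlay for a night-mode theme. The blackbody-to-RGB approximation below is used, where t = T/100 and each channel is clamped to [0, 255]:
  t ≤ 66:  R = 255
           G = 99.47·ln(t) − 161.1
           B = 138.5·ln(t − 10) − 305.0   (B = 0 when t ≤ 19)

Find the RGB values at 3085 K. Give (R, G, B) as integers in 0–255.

(255, 180, 116)

t = 3085/100 = 30.85; the t ≤ 66 branch applies.
R = 255 by definition for t ≤ 66.
G = 99.47·ln 30.85 − 161.1 = 99.47·3.4291 − 161.1 = 179.996.
B = 138.5·ln(30.85 − 10) − 305.0 = 138.5·ln 20.85 − 305.0 = 138.5·3.0374 − 305.0 = 115.674.
Rounded: (255, 180, 116).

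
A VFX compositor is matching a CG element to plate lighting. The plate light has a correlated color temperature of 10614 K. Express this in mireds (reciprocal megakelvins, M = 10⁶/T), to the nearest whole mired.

M = 10⁶ / 10614 = 94.215 → 94 mireds.

94 mireds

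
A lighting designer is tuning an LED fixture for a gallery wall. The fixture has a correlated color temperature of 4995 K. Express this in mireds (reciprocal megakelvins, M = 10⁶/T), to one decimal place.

200.2 mireds

M = 10⁶ / 4995 = 200.200 → 200.2 mireds.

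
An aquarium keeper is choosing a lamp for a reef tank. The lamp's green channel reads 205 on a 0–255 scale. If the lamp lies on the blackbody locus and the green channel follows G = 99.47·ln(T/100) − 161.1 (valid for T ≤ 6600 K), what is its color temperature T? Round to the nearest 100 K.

4000 K

ln t = (205 + 161.1) / 99.47 = 3.6805.
t = e^3.6805 = 39.666.
T = 100·t = 3967 K → 4000 K to the nearest 100 K.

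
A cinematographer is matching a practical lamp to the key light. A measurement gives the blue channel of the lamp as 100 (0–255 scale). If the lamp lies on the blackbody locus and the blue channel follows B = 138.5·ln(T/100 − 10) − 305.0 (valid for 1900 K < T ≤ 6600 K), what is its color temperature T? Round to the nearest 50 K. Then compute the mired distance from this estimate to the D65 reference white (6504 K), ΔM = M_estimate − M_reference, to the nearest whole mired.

ln(t − 10) = (100 + 305.0) / 138.5 = 2.9242.
t − 10 = e^2.9242 = 18.619, so t = 28.619.
T = 100·t = 2862 K → 2850 K to the nearest 50 K.
M_estimate = 10⁶/2850 = 350.88; M_reference = 10⁶/6504 = 153.75.
ΔM = 350.88 − 153.75 = 197.13 → +197 mireds.

+197 mireds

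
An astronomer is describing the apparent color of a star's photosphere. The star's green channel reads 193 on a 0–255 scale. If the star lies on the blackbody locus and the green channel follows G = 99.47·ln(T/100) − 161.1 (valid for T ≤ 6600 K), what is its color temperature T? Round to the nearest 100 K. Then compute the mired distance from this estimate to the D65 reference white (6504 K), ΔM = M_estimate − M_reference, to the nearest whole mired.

+132 mireds

ln t = (193 + 161.1) / 99.47 = 3.5599.
t = e^3.5599 = 35.159.
T = 100·t = 3516 K → 3500 K to the nearest 100 K.
M_estimate = 10⁶/3500 = 285.71; M_reference = 10⁶/6504 = 153.75.
ΔM = 285.71 − 153.75 = 131.96 → +132 mireds.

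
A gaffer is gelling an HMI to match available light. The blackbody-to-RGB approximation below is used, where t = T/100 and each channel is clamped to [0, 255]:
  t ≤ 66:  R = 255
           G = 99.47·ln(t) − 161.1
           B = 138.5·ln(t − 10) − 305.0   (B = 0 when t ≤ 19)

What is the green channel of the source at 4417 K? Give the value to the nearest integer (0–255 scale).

216

t = 4417/100 = 44.17; the t ≤ 66 branch applies.
G = 99.47·ln 44.17 − 161.1 = 99.47·3.7880 − 161.1 = 215.697.
Rounded: 216.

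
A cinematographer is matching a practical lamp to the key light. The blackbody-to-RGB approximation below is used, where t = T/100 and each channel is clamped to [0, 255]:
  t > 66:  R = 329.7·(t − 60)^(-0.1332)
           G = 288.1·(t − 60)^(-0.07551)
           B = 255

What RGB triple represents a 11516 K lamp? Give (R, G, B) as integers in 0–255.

(193, 213, 255)

t = 11516/100 = 115.16; the t > 66 branch applies.
R = 329.7·(115.16 − 60)^(-0.1332) = 329.7·55.16^(-0.1332) = 329.7·0.58616 = 193.257.
G = 288.1·(115.16 − 60)^(-0.07551) = 288.1·55.16^(-0.07551) = 288.1·0.73874 = 212.830.
B = 255 by definition for t > 66.
Rounded: (193, 213, 255).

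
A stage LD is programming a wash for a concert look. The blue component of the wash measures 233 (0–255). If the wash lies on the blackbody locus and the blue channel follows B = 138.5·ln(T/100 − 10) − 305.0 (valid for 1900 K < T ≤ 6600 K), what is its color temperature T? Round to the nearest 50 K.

ln(t − 10) = (233 + 305.0) / 138.5 = 3.8845.
t − 10 = e^3.8845 = 48.641, so t = 58.641.
T = 100·t = 5864 K → 5850 K to the nearest 50 K.

5850 K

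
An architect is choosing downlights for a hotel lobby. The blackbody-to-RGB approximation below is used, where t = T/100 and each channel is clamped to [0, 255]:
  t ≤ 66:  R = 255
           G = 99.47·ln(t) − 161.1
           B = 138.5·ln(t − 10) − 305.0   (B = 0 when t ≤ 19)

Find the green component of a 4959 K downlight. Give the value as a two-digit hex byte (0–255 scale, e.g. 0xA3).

t = 4959/100 = 49.59; the t ≤ 66 branch applies.
G = 99.47·ln 49.59 − 161.1 = 99.47·3.9038 − 161.1 = 227.210.
Rounded: 227; in hex, 0xE3.

0xE3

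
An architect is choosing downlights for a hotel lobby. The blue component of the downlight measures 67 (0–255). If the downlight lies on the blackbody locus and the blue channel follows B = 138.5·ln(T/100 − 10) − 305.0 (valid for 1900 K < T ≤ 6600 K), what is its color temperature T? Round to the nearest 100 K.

2500 K

ln(t − 10) = (67 + 305.0) / 138.5 = 2.6859.
t − 10 = e^2.6859 = 14.672, so t = 24.672.
T = 100·t = 2467 K → 2500 K to the nearest 100 K.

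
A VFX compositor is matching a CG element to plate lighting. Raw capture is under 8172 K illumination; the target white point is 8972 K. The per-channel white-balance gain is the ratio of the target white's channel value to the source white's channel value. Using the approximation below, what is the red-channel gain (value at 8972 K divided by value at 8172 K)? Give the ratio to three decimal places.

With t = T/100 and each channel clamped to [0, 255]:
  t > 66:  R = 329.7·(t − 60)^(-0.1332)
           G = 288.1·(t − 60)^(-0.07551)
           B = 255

At 8172 K (t = 81.72):
  R = 329.7·(81.72 − 60)^(-0.1332) = 329.7·21.72^(-0.1332) = 329.7·0.66364 = 218.801.
At 8972 K (t = 89.72):
  R = 329.7·(89.72 − 60)^(-0.1332) = 329.7·29.72^(-0.1332) = 329.7·0.63649 = 209.850.
Gain = 209.850 / 218.801 = 0.9591 → 0.959.

0.959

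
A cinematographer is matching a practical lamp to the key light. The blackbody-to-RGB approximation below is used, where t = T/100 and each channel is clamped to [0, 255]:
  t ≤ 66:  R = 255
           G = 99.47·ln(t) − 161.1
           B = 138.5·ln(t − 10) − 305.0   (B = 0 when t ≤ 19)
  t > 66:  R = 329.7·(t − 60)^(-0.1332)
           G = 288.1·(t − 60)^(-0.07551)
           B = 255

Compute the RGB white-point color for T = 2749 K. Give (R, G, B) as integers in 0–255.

(255, 169, 91)

t = 2749/100 = 27.49; the t ≤ 66 branch applies.
R = 255 by definition for t ≤ 66.
G = 99.47·ln 27.49 − 161.1 = 99.47·3.3138 − 161.1 = 168.526.
B = 138.5·ln(27.49 − 10) − 305.0 = 138.5·ln 17.49 − 305.0 = 138.5·2.8616 − 305.0 = 91.336.
Rounded: (255, 169, 91).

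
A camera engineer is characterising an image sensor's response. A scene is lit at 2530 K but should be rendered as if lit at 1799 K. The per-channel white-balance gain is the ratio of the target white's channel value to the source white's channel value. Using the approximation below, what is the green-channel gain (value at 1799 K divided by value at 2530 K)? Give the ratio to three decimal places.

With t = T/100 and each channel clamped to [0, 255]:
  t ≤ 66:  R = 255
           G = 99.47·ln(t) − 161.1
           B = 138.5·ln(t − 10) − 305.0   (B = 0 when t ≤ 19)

0.788

At 2530 K (t = 25.3):
  G = 99.47·ln 25.3 − 161.1 = 99.47·3.2308 − 161.1 = 160.268.
At 1799 K (t = 17.99):
  G = 99.47·ln 17.99 − 161.1 = 99.47·2.8898 − 161.1 = 126.350.
Gain = 126.350 / 160.268 = 0.7884 → 0.788.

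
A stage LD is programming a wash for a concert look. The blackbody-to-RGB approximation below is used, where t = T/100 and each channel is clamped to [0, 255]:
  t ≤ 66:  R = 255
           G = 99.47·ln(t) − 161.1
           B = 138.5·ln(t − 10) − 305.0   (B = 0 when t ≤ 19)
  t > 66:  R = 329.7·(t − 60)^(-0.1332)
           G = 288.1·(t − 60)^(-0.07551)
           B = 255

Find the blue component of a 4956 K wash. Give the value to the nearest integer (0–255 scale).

t = 4956/100 = 49.56; the t ≤ 66 branch applies.
B = 138.5·ln(49.56 − 10) − 305.0 = 138.5·ln 39.56 − 305.0 = 138.5·3.6778 − 305.0 = 204.378.
Rounded: 204.

204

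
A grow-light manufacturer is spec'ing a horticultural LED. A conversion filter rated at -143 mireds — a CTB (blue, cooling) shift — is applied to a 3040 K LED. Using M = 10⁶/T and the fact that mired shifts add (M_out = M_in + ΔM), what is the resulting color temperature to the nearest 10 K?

5380 K

M_in = 10⁶/3040 = 328.95 mireds.
M_out = 328.95 + (-143) = 185.95 mireds.
T_out = 10⁶/185.95 = 5377.9 K → 5380 K.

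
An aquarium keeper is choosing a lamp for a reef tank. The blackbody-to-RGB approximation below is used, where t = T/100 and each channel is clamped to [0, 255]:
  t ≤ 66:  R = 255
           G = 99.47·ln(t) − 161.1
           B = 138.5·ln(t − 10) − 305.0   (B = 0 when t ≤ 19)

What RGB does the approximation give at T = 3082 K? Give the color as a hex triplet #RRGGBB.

t = 3082/100 = 30.82; the t ≤ 66 branch applies.
R = 255 by definition for t ≤ 66.
G = 99.47·ln 30.82 − 161.1 = 99.47·3.4282 − 161.1 = 179.899.
B = 138.5·ln(30.82 − 10) − 305.0 = 138.5·ln 20.82 − 305.0 = 138.5·3.0359 − 305.0 = 115.474.
Rounded: (255, 180, 115).
In hex: #FFB473.

#FFB473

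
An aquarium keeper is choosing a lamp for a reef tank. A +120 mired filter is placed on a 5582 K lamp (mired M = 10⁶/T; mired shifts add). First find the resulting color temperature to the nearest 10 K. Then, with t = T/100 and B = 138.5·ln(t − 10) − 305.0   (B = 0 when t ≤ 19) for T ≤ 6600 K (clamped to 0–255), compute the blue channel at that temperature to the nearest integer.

M_in = 10⁶/5582 = 179.15; M_out = 179.15 + (+120) = 299.15.
T_out = 10⁶/299.15 = 3342.8 K → 3340 K; t = 33.4.
B = 138.5·ln(33.4 − 10) − 305.0 = 138.5·ln 23.4 − 305.0 = 138.5·3.1527 − 305.0 = 131.654.
Rounded: 132.

132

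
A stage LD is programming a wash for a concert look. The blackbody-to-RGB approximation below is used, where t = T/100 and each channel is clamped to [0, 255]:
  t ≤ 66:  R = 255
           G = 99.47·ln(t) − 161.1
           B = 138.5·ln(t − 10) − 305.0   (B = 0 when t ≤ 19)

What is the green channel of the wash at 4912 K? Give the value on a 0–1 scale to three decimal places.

0.887

t = 4912/100 = 49.12; the t ≤ 66 branch applies.
G = 99.47·ln 49.12 − 161.1 = 99.47·3.8943 − 161.1 = 226.263.
On a 0–1 scale: 226.263/255 = 0.8873 → 0.887.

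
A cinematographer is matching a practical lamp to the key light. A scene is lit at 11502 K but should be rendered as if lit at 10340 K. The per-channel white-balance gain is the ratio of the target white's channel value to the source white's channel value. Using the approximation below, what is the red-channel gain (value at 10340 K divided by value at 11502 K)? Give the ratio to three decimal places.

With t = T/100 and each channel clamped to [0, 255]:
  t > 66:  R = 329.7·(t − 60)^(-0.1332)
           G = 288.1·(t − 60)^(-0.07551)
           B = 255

At 11502 K (t = 115.02):
  R = 329.7·(115.02 − 60)^(-0.1332) = 329.7·55.02^(-0.1332) = 329.7·0.58636 = 193.322.
At 10340 K (t = 103.4):
  R = 329.7·(103.4 − 60)^(-0.1332) = 329.7·43.4^(-0.1332) = 329.7·0.60518 = 199.529.
Gain = 199.529 / 193.322 = 1.0321 → 1.032.

1.032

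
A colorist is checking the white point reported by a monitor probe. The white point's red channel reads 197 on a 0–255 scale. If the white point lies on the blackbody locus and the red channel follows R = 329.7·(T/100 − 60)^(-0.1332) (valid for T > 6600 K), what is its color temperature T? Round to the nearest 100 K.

10800 K

(t − 60)^(-0.1332) = 197/329.7 = 0.59751.
t − 60 = 0.59751^(1/-0.1332) = 0.59751^(-7.508) = 47.761, so t = 107.761.
T = 100·t = 10776 K → 10800 K to the nearest 100 K.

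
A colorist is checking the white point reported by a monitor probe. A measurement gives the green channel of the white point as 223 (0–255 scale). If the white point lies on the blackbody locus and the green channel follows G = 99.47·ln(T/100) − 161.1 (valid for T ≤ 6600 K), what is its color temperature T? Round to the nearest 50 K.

ln t = (223 + 161.1) / 99.47 = 3.8615.
t = e^3.8615 = 47.535.
T = 100·t = 4753 K → 4750 K to the nearest 50 K.

4750 K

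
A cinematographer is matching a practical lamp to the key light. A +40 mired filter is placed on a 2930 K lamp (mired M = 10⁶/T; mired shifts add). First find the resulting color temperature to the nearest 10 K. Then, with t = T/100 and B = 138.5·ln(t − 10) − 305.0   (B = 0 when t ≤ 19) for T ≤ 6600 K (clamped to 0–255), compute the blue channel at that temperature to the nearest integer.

M_in = 10⁶/2930 = 341.30; M_out = 341.30 + (+40) = 381.30.
T_out = 10⁶/381.30 = 2622.6 K → 2620 K; t = 26.2.
B = 138.5·ln(26.2 − 10) − 305.0 = 138.5·ln 16.2 − 305.0 = 138.5·2.7850 − 305.0 = 80.724.
Rounded: 81.

81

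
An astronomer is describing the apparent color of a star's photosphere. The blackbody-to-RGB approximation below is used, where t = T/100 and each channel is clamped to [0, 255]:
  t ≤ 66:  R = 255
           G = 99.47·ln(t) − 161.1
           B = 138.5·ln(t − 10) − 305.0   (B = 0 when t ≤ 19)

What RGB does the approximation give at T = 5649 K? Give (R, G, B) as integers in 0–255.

(255, 240, 227)

t = 5649/100 = 56.49; the t ≤ 66 branch applies.
R = 255 by definition for t ≤ 66.
G = 99.47·ln 56.49 − 161.1 = 99.47·4.0341 − 161.1 = 240.168.
B = 138.5·ln(56.49 − 10) − 305.0 = 138.5·ln 46.49 − 305.0 = 138.5·3.8392 − 305.0 = 226.734.
Rounded: (255, 240, 227).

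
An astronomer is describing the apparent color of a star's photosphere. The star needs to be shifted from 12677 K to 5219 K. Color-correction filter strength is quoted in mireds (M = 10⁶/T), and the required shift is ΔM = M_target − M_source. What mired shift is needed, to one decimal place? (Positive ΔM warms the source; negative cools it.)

M_source = 10⁶/12677 = 78.883; M_target = 10⁶/5219 = 191.608.
ΔM = 191.608 − 78.883 = 112.725 → +112.7 mireds, a warming shift.

+112.7 mireds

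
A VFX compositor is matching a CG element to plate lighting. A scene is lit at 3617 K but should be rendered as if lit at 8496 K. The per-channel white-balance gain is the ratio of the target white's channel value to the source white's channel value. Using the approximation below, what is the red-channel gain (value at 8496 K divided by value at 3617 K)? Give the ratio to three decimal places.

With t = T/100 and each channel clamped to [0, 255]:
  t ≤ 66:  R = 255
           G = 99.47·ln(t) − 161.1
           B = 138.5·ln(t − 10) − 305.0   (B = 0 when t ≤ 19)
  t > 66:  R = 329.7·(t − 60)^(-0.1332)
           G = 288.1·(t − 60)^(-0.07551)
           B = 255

At 3617 K (t = 36.17):
  R = 255 by definition for t ≤ 66.
At 8496 K (t = 84.96):
  R = 329.7·(84.96 − 60)^(-0.1332) = 329.7·24.96^(-0.1332) = 329.7·0.65146 = 214.786.
Gain = 214.786 / 255.000 = 0.8423 → 0.842.

0.842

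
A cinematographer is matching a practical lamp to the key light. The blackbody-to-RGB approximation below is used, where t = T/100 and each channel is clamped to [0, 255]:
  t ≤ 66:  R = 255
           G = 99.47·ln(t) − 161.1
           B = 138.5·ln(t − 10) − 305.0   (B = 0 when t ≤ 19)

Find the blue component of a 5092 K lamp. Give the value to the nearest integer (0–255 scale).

t = 5092/100 = 50.92; the t ≤ 66 branch applies.
B = 138.5·ln(50.92 − 10) − 305.0 = 138.5·ln 40.92 − 305.0 = 138.5·3.7116 − 305.0 = 209.059.
Rounded: 209.

209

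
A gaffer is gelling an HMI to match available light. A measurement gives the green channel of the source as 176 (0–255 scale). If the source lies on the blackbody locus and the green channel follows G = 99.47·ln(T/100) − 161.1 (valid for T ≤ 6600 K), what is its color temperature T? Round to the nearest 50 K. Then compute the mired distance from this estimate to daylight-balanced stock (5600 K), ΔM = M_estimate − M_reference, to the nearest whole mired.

+160 mireds

ln t = (176 + 161.1) / 99.47 = 3.3890.
t = e^3.3890 = 29.635.
T = 100·t = 2964 K → 2950 K to the nearest 50 K.
M_estimate = 10⁶/2950 = 338.98; M_reference = 10⁶/5600 = 178.57.
ΔM = 338.98 − 178.57 = 160.41 → +160 mireds.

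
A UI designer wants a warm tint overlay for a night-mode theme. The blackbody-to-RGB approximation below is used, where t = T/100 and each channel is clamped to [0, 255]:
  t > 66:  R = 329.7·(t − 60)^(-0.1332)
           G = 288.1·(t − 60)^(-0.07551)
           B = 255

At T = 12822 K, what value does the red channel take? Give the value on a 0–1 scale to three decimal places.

t = 12822/100 = 128.22; the t > 66 branch applies.
R = 329.7·(128.22 − 60)^(-0.1332) = 329.7·68.22^(-0.1332) = 329.7·0.56980 = 187.863.
On a 0–1 scale: 187.863/255 = 0.7367 → 0.737.

0.737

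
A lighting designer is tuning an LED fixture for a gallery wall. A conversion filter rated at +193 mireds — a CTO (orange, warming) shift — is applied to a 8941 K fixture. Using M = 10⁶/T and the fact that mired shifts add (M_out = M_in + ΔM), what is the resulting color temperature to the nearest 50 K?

3300 K

M_in = 10⁶/8941 = 111.84 mireds.
M_out = 111.84 + (+193) = 304.84 mireds.
T_out = 10⁶/304.84 = 3280.4 K → 3300 K.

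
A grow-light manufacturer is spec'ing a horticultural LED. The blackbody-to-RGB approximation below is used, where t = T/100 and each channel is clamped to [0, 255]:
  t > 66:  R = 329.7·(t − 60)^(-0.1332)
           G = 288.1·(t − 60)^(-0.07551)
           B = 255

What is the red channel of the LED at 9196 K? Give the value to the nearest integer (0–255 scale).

t = 9196/100 = 91.96; the t > 66 branch applies.
R = 329.7·(91.96 − 60)^(-0.1332) = 329.7·31.96^(-0.1332) = 329.7·0.63036 = 207.829.
Rounded: 208.

208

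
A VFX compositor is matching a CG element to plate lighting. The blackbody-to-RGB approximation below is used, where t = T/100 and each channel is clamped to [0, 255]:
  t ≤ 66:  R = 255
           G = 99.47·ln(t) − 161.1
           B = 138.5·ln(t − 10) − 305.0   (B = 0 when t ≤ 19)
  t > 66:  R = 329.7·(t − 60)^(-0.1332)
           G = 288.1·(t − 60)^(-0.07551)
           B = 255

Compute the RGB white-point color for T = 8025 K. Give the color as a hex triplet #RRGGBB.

t = 8025/100 = 80.25; the t > 66 branch applies.
R = 329.7·(80.25 − 60)^(-0.1332) = 329.7·20.25^(-0.1332) = 329.7·0.66986 = 220.853.
G = 288.1·(80.25 − 60)^(-0.07551) = 288.1·20.25^(-0.07551) = 288.1·0.79680 = 229.559.
B = 255 by definition for t > 66.
Rounded: (221, 230, 255).
In hex: #DDE6FF.

#DDE6FF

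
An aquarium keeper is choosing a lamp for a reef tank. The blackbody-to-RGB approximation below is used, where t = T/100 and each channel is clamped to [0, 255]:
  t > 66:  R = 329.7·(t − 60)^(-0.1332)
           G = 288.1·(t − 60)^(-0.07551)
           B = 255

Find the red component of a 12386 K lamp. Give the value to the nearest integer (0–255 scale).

t = 12386/100 = 123.86; the t > 66 branch applies.
R = 329.7·(123.86 − 60)^(-0.1332) = 329.7·63.86^(-0.1332) = 329.7·0.57484 = 189.523.
Rounded: 190.

190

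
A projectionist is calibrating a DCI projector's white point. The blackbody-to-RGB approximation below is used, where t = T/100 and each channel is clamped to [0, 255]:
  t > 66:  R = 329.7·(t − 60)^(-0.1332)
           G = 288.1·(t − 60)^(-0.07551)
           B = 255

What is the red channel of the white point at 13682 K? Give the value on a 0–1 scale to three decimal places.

0.725

t = 13682/100 = 136.82; the t > 66 branch applies.
R = 329.7·(136.82 − 60)^(-0.1332) = 329.7·76.82^(-0.1332) = 329.7·0.56086 = 184.916.
On a 0–1 scale: 184.916/255 = 0.7252 → 0.725.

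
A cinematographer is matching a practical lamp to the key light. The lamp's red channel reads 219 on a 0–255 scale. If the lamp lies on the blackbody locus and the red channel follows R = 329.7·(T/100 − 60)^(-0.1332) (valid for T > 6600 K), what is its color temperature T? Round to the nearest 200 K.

8200 K

(t − 60)^(-0.1332) = 219/329.7 = 0.66424.
t − 60 = 0.66424^(1/-0.1332) = 0.66424^(-7.508) = 21.572, so t = 81.572.
T = 100·t = 8157 K → 8200 K to the nearest 200 K.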